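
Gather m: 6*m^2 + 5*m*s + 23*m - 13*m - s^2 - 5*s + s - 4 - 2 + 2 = 6*m^2 + m*(5*s + 10) - s^2 - 4*s - 4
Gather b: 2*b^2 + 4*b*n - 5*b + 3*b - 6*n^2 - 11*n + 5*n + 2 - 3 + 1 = 2*b^2 + b*(4*n - 2) - 6*n^2 - 6*n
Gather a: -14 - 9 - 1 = -24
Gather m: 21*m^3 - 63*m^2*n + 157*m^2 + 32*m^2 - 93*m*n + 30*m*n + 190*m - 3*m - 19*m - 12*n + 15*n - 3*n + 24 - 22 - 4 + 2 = 21*m^3 + m^2*(189 - 63*n) + m*(168 - 63*n)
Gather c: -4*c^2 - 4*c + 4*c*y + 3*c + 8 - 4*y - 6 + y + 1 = -4*c^2 + c*(4*y - 1) - 3*y + 3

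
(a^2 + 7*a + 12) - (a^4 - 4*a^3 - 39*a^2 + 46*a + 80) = -a^4 + 4*a^3 + 40*a^2 - 39*a - 68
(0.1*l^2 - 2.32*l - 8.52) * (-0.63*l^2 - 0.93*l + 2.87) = -0.063*l^4 + 1.3686*l^3 + 7.8122*l^2 + 1.2652*l - 24.4524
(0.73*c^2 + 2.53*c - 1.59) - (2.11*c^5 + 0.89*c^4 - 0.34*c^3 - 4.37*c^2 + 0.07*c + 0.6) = -2.11*c^5 - 0.89*c^4 + 0.34*c^3 + 5.1*c^2 + 2.46*c - 2.19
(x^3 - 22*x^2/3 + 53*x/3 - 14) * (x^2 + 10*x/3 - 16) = x^5 - 4*x^4 - 205*x^3/9 + 1460*x^2/9 - 988*x/3 + 224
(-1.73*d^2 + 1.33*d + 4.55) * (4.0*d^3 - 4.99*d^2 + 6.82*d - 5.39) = -6.92*d^5 + 13.9527*d^4 - 0.235300000000002*d^3 - 4.3092*d^2 + 23.8623*d - 24.5245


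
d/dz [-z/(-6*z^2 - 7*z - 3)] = 3*(1 - 2*z^2)/(36*z^4 + 84*z^3 + 85*z^2 + 42*z + 9)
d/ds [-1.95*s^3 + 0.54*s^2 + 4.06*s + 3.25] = -5.85*s^2 + 1.08*s + 4.06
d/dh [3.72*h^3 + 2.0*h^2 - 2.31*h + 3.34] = 11.16*h^2 + 4.0*h - 2.31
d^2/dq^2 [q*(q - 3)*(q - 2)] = 6*q - 10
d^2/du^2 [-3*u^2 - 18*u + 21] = -6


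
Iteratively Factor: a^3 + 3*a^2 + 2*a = (a + 1)*(a^2 + 2*a) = a*(a + 1)*(a + 2)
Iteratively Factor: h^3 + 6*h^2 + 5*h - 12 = (h + 3)*(h^2 + 3*h - 4) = (h + 3)*(h + 4)*(h - 1)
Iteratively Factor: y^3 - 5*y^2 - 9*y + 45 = (y - 5)*(y^2 - 9) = (y - 5)*(y - 3)*(y + 3)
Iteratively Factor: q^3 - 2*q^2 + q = (q - 1)*(q^2 - q) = q*(q - 1)*(q - 1)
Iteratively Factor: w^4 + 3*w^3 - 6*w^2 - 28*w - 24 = (w + 2)*(w^3 + w^2 - 8*w - 12) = (w + 2)^2*(w^2 - w - 6) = (w + 2)^3*(w - 3)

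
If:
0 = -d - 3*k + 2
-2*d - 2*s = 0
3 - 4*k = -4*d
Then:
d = -1/16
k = 11/16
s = 1/16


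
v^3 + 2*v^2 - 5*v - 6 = (v - 2)*(v + 1)*(v + 3)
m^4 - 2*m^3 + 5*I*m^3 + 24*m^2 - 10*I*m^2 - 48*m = m*(m - 2)*(m - 3*I)*(m + 8*I)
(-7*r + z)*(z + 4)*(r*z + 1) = -7*r^2*z^2 - 28*r^2*z + r*z^3 + 4*r*z^2 - 7*r*z - 28*r + z^2 + 4*z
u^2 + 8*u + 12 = (u + 2)*(u + 6)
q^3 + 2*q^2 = q^2*(q + 2)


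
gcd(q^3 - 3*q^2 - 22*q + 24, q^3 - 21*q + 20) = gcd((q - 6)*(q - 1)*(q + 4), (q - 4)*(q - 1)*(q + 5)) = q - 1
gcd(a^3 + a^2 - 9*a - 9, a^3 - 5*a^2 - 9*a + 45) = a^2 - 9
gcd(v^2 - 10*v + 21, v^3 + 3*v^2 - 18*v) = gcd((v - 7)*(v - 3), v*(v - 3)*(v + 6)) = v - 3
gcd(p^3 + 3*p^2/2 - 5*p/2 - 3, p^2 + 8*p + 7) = p + 1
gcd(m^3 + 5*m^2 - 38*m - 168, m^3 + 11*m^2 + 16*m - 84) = m + 7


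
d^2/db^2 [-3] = 0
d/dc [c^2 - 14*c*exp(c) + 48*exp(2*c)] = -14*c*exp(c) + 2*c + 96*exp(2*c) - 14*exp(c)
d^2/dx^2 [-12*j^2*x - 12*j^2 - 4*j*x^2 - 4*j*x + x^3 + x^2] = -8*j + 6*x + 2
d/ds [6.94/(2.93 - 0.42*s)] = 2.9148/(0.42*s - 2.93)^2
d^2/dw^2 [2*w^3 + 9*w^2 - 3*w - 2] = 12*w + 18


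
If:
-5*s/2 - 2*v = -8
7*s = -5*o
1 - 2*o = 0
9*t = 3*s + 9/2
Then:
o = 1/2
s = -5/14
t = 8/21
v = 249/56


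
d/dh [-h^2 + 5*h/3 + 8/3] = 5/3 - 2*h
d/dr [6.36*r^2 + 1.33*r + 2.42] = 12.72*r + 1.33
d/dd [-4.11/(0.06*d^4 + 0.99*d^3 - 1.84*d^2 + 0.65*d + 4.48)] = (0.9864*d^3 + 12.2067*d^2 - 15.1248*d + 2.6715)/(0.06*d^4 + 0.99*d^3 - 1.84*d^2 + 0.65*d + 4.48)^2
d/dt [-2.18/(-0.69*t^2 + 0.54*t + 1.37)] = (1.1772 - 3.0084*t)/(-0.69*t^2 + 0.54*t + 1.37)^2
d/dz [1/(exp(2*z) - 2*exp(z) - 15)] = 2*(1 - exp(z))*exp(z)/(-exp(2*z) + 2*exp(z) + 15)^2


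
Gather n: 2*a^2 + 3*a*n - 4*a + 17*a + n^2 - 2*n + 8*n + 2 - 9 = 2*a^2 + 13*a + n^2 + n*(3*a + 6) - 7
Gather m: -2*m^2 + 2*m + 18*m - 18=-2*m^2 + 20*m - 18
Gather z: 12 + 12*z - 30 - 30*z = -18*z - 18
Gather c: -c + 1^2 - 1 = -c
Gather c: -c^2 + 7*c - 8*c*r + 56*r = -c^2 + c*(7 - 8*r) + 56*r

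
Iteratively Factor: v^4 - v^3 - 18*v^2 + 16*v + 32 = (v - 4)*(v^3 + 3*v^2 - 6*v - 8) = (v - 4)*(v + 4)*(v^2 - v - 2) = (v - 4)*(v + 1)*(v + 4)*(v - 2)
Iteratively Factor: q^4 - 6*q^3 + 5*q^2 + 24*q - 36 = (q - 3)*(q^3 - 3*q^2 - 4*q + 12) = (q - 3)^2*(q^2 - 4) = (q - 3)^2*(q - 2)*(q + 2)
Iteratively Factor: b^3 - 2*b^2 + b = (b)*(b^2 - 2*b + 1) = b*(b - 1)*(b - 1)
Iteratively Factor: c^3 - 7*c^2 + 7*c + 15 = (c - 5)*(c^2 - 2*c - 3) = (c - 5)*(c + 1)*(c - 3)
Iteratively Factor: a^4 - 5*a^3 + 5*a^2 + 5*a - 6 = (a - 2)*(a^3 - 3*a^2 - a + 3) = (a - 2)*(a + 1)*(a^2 - 4*a + 3) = (a - 3)*(a - 2)*(a + 1)*(a - 1)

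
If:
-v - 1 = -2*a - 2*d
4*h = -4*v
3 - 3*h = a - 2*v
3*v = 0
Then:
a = 3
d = -5/2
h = 0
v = 0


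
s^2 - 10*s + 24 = (s - 6)*(s - 4)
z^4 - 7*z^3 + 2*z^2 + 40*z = z*(z - 5)*(z - 4)*(z + 2)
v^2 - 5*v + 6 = (v - 3)*(v - 2)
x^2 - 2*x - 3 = (x - 3)*(x + 1)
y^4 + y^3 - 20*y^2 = y^2*(y - 4)*(y + 5)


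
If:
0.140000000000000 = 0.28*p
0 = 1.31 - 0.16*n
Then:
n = 8.19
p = 0.50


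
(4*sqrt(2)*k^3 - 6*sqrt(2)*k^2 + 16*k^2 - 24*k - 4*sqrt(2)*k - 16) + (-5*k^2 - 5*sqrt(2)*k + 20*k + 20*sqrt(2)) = 4*sqrt(2)*k^3 - 6*sqrt(2)*k^2 + 11*k^2 - 9*sqrt(2)*k - 4*k - 16 + 20*sqrt(2)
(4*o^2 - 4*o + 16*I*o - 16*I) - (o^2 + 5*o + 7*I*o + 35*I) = 3*o^2 - 9*o + 9*I*o - 51*I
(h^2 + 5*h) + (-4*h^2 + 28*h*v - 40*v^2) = -3*h^2 + 28*h*v + 5*h - 40*v^2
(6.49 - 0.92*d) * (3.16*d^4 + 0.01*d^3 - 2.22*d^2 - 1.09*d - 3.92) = -2.9072*d^5 + 20.4992*d^4 + 2.1073*d^3 - 13.405*d^2 - 3.4677*d - 25.4408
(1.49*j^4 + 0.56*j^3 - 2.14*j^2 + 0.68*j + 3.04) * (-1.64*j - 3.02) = -2.4436*j^5 - 5.4182*j^4 + 1.8184*j^3 + 5.3476*j^2 - 7.0392*j - 9.1808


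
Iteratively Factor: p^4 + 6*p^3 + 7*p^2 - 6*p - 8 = (p + 2)*(p^3 + 4*p^2 - p - 4) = (p - 1)*(p + 2)*(p^2 + 5*p + 4) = (p - 1)*(p + 1)*(p + 2)*(p + 4)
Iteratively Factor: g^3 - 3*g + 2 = (g - 1)*(g^2 + g - 2) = (g - 1)*(g + 2)*(g - 1)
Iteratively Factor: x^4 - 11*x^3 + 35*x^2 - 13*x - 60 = (x + 1)*(x^3 - 12*x^2 + 47*x - 60) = (x - 3)*(x + 1)*(x^2 - 9*x + 20) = (x - 5)*(x - 3)*(x + 1)*(x - 4)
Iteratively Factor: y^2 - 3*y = (y - 3)*(y)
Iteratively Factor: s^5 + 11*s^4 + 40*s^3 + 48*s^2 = (s)*(s^4 + 11*s^3 + 40*s^2 + 48*s) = s*(s + 4)*(s^3 + 7*s^2 + 12*s) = s*(s + 3)*(s + 4)*(s^2 + 4*s) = s^2*(s + 3)*(s + 4)*(s + 4)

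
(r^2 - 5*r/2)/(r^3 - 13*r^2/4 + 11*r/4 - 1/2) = 2*r*(2*r - 5)/(4*r^3 - 13*r^2 + 11*r - 2)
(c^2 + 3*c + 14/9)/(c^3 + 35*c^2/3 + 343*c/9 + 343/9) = (3*c + 2)/(3*c^2 + 28*c + 49)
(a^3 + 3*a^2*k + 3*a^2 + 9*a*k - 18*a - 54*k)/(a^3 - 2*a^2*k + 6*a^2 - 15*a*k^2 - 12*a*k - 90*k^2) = (a - 3)/(a - 5*k)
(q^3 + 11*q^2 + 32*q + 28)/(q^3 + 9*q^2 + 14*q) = (q + 2)/q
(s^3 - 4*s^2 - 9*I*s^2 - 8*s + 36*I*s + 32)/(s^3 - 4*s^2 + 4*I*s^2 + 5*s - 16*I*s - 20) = (s - 8*I)/(s + 5*I)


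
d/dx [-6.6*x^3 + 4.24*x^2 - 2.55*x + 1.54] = -19.8*x^2 + 8.48*x - 2.55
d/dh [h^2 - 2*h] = 2*h - 2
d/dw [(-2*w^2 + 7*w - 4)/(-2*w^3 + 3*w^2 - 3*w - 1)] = (-4*w^4 + 28*w^3 - 39*w^2 + 28*w - 19)/(4*w^6 - 12*w^5 + 21*w^4 - 14*w^3 + 3*w^2 + 6*w + 1)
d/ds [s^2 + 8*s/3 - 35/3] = 2*s + 8/3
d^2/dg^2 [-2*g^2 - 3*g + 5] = -4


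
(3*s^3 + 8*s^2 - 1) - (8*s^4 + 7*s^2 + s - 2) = -8*s^4 + 3*s^3 + s^2 - s + 1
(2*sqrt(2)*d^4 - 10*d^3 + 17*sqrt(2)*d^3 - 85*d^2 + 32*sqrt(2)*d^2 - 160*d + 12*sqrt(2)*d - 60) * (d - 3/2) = 2*sqrt(2)*d^5 - 10*d^4 + 14*sqrt(2)*d^4 - 70*d^3 + 13*sqrt(2)*d^3/2 - 36*sqrt(2)*d^2 - 65*d^2/2 - 18*sqrt(2)*d + 180*d + 90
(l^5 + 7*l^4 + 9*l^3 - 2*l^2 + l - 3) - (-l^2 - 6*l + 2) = l^5 + 7*l^4 + 9*l^3 - l^2 + 7*l - 5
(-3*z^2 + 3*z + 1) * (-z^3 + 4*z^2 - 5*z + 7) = 3*z^5 - 15*z^4 + 26*z^3 - 32*z^2 + 16*z + 7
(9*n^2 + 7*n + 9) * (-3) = -27*n^2 - 21*n - 27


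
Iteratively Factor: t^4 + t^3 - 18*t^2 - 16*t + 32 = (t - 4)*(t^3 + 5*t^2 + 2*t - 8) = (t - 4)*(t - 1)*(t^2 + 6*t + 8) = (t - 4)*(t - 1)*(t + 2)*(t + 4)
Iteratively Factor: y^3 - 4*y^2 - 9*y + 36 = (y - 4)*(y^2 - 9) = (y - 4)*(y - 3)*(y + 3)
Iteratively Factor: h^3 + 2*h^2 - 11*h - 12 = (h + 4)*(h^2 - 2*h - 3) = (h + 1)*(h + 4)*(h - 3)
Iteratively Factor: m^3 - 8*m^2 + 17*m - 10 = (m - 5)*(m^2 - 3*m + 2) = (m - 5)*(m - 2)*(m - 1)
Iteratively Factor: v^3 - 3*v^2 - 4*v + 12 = (v + 2)*(v^2 - 5*v + 6) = (v - 2)*(v + 2)*(v - 3)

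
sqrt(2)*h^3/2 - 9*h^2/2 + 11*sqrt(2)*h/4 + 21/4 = (h - 7*sqrt(2)/2)*(h - 3*sqrt(2)/2)*(sqrt(2)*h/2 + 1/2)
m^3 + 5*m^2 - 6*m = m*(m - 1)*(m + 6)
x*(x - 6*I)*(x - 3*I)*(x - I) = x^4 - 10*I*x^3 - 27*x^2 + 18*I*x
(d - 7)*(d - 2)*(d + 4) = d^3 - 5*d^2 - 22*d + 56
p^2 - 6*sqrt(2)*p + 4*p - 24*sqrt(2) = (p + 4)*(p - 6*sqrt(2))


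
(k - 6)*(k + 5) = k^2 - k - 30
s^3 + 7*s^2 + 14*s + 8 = (s + 1)*(s + 2)*(s + 4)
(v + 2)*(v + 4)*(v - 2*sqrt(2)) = v^3 - 2*sqrt(2)*v^2 + 6*v^2 - 12*sqrt(2)*v + 8*v - 16*sqrt(2)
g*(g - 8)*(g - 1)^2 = g^4 - 10*g^3 + 17*g^2 - 8*g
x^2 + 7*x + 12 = (x + 3)*(x + 4)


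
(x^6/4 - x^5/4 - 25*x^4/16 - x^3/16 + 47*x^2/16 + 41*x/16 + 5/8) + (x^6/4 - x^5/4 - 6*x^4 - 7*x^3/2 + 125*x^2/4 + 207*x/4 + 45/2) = x^6/2 - x^5/2 - 121*x^4/16 - 57*x^3/16 + 547*x^2/16 + 869*x/16 + 185/8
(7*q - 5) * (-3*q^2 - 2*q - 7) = -21*q^3 + q^2 - 39*q + 35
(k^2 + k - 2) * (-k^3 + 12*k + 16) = -k^5 - k^4 + 14*k^3 + 28*k^2 - 8*k - 32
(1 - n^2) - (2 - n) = -n^2 + n - 1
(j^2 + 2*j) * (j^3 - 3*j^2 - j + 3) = j^5 - j^4 - 7*j^3 + j^2 + 6*j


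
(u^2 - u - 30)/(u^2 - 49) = (u^2 - u - 30)/(u^2 - 49)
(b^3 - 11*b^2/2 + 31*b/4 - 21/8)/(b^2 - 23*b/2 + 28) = (b^2 - 2*b + 3/4)/(b - 8)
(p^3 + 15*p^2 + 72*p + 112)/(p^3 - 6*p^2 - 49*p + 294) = (p^2 + 8*p + 16)/(p^2 - 13*p + 42)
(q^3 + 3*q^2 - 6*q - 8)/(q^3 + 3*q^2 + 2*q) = (q^2 + 2*q - 8)/(q*(q + 2))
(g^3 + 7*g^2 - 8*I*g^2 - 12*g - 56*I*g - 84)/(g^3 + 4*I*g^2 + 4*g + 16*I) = (g^2 + g*(7 - 6*I) - 42*I)/(g^2 + 6*I*g - 8)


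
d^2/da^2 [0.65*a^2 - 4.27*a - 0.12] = 1.30000000000000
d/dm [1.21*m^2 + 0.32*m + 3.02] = 2.42*m + 0.32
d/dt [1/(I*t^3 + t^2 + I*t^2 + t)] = (-3*I*t^2 - 2*t - 2*I*t - 1)/(t^2*(I*t^2 + t + I*t + 1)^2)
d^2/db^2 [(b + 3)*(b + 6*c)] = 2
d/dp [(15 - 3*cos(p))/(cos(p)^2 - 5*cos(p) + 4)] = 3*(sin(p)^2 + 10*cos(p) - 22)*sin(p)/(cos(p)^2 - 5*cos(p) + 4)^2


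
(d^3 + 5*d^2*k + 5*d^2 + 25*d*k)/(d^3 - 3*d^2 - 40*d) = (d + 5*k)/(d - 8)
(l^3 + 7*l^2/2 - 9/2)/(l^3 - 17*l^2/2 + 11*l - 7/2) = (2*l^2 + 9*l + 9)/(2*l^2 - 15*l + 7)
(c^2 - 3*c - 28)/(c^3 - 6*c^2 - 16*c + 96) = (c - 7)/(c^2 - 10*c + 24)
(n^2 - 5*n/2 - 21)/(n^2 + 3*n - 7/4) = 2*(n - 6)/(2*n - 1)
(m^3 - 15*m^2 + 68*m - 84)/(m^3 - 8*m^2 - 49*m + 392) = (m^2 - 8*m + 12)/(m^2 - m - 56)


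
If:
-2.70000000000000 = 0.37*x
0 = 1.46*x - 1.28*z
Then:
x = -7.30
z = -8.32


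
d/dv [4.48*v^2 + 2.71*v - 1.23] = 8.96*v + 2.71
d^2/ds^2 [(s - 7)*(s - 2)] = 2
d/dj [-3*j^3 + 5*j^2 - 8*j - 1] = -9*j^2 + 10*j - 8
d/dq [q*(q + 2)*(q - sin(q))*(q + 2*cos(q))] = -q*(q + 2)*(q - sin(q))*(2*sin(q) - 1) - q*(q + 2)*(q + 2*cos(q))*(cos(q) - 1) + q*(q - sin(q))*(q + 2*cos(q)) + (q + 2)*(q - sin(q))*(q + 2*cos(q))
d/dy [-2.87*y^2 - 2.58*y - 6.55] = -5.74*y - 2.58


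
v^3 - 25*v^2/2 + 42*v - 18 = (v - 6)^2*(v - 1/2)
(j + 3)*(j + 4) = j^2 + 7*j + 12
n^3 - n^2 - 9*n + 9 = (n - 3)*(n - 1)*(n + 3)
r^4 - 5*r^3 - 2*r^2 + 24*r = r*(r - 4)*(r - 3)*(r + 2)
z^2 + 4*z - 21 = (z - 3)*(z + 7)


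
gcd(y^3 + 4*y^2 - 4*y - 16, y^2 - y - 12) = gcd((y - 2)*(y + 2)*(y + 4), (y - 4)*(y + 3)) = 1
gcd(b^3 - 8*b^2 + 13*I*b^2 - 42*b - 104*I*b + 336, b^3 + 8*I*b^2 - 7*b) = b + 7*I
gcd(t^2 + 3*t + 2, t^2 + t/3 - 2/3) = t + 1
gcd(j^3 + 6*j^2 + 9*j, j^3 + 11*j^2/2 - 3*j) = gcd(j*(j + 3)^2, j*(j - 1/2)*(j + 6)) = j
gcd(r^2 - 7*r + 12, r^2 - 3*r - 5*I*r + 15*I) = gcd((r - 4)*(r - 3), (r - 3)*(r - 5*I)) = r - 3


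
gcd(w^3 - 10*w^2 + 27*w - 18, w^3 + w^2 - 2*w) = w - 1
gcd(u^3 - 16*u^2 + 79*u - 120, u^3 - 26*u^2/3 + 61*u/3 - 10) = u^2 - 8*u + 15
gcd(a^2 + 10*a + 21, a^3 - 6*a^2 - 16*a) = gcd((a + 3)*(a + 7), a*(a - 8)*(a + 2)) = 1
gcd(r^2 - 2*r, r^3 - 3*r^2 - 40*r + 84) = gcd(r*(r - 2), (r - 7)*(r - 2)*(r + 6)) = r - 2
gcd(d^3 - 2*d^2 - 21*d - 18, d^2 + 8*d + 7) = d + 1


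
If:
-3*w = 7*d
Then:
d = -3*w/7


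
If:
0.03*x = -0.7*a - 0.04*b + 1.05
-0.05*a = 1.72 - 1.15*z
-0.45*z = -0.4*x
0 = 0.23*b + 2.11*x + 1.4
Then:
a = 2.72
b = -22.74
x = 1.82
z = 1.61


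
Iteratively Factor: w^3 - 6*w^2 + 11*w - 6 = (w - 2)*(w^2 - 4*w + 3) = (w - 2)*(w - 1)*(w - 3)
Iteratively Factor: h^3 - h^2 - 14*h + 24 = (h + 4)*(h^2 - 5*h + 6) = (h - 3)*(h + 4)*(h - 2)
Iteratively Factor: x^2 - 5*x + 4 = (x - 4)*(x - 1)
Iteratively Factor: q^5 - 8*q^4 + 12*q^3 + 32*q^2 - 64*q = (q)*(q^4 - 8*q^3 + 12*q^2 + 32*q - 64) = q*(q + 2)*(q^3 - 10*q^2 + 32*q - 32) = q*(q - 2)*(q + 2)*(q^2 - 8*q + 16) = q*(q - 4)*(q - 2)*(q + 2)*(q - 4)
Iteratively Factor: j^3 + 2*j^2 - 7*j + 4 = (j - 1)*(j^2 + 3*j - 4) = (j - 1)*(j + 4)*(j - 1)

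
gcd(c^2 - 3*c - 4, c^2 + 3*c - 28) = c - 4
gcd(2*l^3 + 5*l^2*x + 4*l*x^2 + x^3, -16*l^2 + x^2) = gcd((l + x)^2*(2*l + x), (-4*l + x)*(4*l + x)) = 1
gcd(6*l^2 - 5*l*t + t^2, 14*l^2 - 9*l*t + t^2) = -2*l + t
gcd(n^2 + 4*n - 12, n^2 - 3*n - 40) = 1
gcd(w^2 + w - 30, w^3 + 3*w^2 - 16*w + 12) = w + 6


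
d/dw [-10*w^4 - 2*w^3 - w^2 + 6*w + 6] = -40*w^3 - 6*w^2 - 2*w + 6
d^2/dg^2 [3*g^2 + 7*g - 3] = 6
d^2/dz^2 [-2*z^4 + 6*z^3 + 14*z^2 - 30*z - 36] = -24*z^2 + 36*z + 28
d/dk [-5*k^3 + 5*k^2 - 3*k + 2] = -15*k^2 + 10*k - 3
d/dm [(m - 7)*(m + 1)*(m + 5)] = 3*m^2 - 2*m - 37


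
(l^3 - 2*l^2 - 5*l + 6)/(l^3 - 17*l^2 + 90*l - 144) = (l^2 + l - 2)/(l^2 - 14*l + 48)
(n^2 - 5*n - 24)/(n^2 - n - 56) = (n + 3)/(n + 7)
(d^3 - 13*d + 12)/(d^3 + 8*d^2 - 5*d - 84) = (d - 1)/(d + 7)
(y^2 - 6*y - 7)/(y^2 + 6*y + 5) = (y - 7)/(y + 5)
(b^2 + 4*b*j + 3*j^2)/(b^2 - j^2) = (b + 3*j)/(b - j)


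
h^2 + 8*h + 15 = (h + 3)*(h + 5)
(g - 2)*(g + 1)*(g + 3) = g^3 + 2*g^2 - 5*g - 6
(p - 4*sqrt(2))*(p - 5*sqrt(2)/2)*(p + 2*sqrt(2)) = p^3 - 9*sqrt(2)*p^2/2 - 6*p + 40*sqrt(2)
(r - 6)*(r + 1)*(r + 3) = r^3 - 2*r^2 - 21*r - 18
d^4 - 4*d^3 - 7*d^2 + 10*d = d*(d - 5)*(d - 1)*(d + 2)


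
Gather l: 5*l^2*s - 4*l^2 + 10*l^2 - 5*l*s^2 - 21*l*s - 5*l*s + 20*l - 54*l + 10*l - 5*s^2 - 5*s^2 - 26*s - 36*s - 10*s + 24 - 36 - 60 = l^2*(5*s + 6) + l*(-5*s^2 - 26*s - 24) - 10*s^2 - 72*s - 72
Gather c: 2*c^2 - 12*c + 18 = 2*c^2 - 12*c + 18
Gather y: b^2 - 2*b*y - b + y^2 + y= b^2 - b + y^2 + y*(1 - 2*b)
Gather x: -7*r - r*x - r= -r*x - 8*r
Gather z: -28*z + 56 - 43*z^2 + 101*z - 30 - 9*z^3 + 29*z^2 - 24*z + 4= -9*z^3 - 14*z^2 + 49*z + 30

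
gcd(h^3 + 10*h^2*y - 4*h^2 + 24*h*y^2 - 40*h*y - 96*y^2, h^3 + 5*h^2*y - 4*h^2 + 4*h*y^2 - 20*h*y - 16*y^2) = h^2 + 4*h*y - 4*h - 16*y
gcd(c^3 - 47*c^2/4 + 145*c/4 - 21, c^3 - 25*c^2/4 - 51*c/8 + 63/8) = c^2 - 31*c/4 + 21/4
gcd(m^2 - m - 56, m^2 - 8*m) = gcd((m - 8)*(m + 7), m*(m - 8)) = m - 8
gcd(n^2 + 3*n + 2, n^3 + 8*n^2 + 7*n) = n + 1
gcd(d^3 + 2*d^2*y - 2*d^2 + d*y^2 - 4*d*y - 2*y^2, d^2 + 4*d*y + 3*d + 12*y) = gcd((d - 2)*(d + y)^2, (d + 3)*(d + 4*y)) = 1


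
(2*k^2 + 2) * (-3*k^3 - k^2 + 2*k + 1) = -6*k^5 - 2*k^4 - 2*k^3 + 4*k + 2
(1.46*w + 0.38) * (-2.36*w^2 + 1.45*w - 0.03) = -3.4456*w^3 + 1.2202*w^2 + 0.5072*w - 0.0114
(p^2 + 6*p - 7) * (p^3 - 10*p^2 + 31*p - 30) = p^5 - 4*p^4 - 36*p^3 + 226*p^2 - 397*p + 210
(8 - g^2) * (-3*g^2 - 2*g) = 3*g^4 + 2*g^3 - 24*g^2 - 16*g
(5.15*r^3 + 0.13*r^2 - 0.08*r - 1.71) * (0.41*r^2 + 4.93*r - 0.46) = 2.1115*r^5 + 25.4428*r^4 - 1.7609*r^3 - 1.1553*r^2 - 8.3935*r + 0.7866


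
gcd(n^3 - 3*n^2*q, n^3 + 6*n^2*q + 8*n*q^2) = n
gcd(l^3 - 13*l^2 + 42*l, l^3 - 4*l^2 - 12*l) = l^2 - 6*l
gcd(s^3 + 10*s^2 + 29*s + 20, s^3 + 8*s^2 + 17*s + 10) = s^2 + 6*s + 5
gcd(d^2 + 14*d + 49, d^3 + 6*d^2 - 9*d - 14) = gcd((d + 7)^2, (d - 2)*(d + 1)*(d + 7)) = d + 7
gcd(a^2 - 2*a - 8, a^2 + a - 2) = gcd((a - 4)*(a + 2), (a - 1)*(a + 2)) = a + 2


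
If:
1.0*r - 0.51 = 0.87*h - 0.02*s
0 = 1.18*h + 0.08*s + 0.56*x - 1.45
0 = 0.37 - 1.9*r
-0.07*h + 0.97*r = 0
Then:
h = 2.70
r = 0.19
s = 133.15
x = -22.12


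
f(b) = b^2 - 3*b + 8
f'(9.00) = 15.00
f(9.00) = 62.00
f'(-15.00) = -33.00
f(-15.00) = 278.00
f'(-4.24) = -11.48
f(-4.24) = 38.70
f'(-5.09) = -13.18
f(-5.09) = 49.18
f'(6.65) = 10.30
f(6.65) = 32.27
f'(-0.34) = -3.68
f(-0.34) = 9.14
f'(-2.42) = -7.84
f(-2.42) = 21.12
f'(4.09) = 5.18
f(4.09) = 12.46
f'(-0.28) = -3.56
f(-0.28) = 8.92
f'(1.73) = 0.46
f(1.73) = 5.80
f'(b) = 2*b - 3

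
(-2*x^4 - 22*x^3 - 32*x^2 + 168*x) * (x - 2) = -2*x^5 - 18*x^4 + 12*x^3 + 232*x^2 - 336*x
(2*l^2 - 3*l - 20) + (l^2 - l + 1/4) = 3*l^2 - 4*l - 79/4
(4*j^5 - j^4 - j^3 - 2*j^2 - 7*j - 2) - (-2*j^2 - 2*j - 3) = 4*j^5 - j^4 - j^3 - 5*j + 1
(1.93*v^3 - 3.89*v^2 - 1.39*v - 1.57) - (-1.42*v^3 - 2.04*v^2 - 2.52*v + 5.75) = 3.35*v^3 - 1.85*v^2 + 1.13*v - 7.32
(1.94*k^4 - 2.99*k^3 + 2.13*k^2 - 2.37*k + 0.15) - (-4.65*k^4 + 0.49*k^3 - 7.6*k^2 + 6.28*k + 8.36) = 6.59*k^4 - 3.48*k^3 + 9.73*k^2 - 8.65*k - 8.21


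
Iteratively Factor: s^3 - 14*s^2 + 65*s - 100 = (s - 5)*(s^2 - 9*s + 20) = (s - 5)*(s - 4)*(s - 5)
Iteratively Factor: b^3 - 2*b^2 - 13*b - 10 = (b + 2)*(b^2 - 4*b - 5) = (b - 5)*(b + 2)*(b + 1)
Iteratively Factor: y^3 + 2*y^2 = (y + 2)*(y^2) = y*(y + 2)*(y)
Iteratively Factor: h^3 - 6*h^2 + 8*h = (h)*(h^2 - 6*h + 8) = h*(h - 2)*(h - 4)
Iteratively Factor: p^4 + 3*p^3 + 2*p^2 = (p + 2)*(p^3 + p^2) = p*(p + 2)*(p^2 + p) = p*(p + 1)*(p + 2)*(p)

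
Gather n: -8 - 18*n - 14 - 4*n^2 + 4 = -4*n^2 - 18*n - 18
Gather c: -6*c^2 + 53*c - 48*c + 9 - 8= -6*c^2 + 5*c + 1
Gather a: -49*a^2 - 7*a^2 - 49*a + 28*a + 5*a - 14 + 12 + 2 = -56*a^2 - 16*a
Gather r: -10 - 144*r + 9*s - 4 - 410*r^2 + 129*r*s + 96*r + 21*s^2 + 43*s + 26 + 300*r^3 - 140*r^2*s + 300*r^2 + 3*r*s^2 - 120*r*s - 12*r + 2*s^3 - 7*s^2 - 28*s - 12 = 300*r^3 + r^2*(-140*s - 110) + r*(3*s^2 + 9*s - 60) + 2*s^3 + 14*s^2 + 24*s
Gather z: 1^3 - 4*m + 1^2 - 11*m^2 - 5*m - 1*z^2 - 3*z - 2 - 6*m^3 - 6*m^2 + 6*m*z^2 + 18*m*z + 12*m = -6*m^3 - 17*m^2 + 3*m + z^2*(6*m - 1) + z*(18*m - 3)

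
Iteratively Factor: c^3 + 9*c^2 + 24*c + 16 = (c + 1)*(c^2 + 8*c + 16) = (c + 1)*(c + 4)*(c + 4)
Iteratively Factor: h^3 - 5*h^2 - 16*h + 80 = (h - 4)*(h^2 - h - 20) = (h - 5)*(h - 4)*(h + 4)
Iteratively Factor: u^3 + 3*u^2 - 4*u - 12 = (u + 2)*(u^2 + u - 6) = (u + 2)*(u + 3)*(u - 2)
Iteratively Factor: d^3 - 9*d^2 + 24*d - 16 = (d - 4)*(d^2 - 5*d + 4) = (d - 4)*(d - 1)*(d - 4)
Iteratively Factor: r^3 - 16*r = (r - 4)*(r^2 + 4*r) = (r - 4)*(r + 4)*(r)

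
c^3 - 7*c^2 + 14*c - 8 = (c - 4)*(c - 2)*(c - 1)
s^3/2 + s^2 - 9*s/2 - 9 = (s/2 + 1)*(s - 3)*(s + 3)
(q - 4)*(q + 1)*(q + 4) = q^3 + q^2 - 16*q - 16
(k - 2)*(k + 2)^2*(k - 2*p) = k^4 - 2*k^3*p + 2*k^3 - 4*k^2*p - 4*k^2 + 8*k*p - 8*k + 16*p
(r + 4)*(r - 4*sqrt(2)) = r^2 - 4*sqrt(2)*r + 4*r - 16*sqrt(2)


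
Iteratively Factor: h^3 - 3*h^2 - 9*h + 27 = (h - 3)*(h^2 - 9) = (h - 3)*(h + 3)*(h - 3)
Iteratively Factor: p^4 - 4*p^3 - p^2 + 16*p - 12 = (p - 1)*(p^3 - 3*p^2 - 4*p + 12) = (p - 2)*(p - 1)*(p^2 - p - 6) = (p - 2)*(p - 1)*(p + 2)*(p - 3)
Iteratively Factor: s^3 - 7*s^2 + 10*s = (s)*(s^2 - 7*s + 10) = s*(s - 5)*(s - 2)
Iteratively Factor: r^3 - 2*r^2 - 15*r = (r + 3)*(r^2 - 5*r) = (r - 5)*(r + 3)*(r)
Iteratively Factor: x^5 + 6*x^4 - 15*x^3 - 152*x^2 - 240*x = (x - 5)*(x^4 + 11*x^3 + 40*x^2 + 48*x) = (x - 5)*(x + 3)*(x^3 + 8*x^2 + 16*x) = x*(x - 5)*(x + 3)*(x^2 + 8*x + 16) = x*(x - 5)*(x + 3)*(x + 4)*(x + 4)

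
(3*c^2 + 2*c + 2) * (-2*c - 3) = -6*c^3 - 13*c^2 - 10*c - 6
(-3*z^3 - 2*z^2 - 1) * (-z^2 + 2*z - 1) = 3*z^5 - 4*z^4 - z^3 + 3*z^2 - 2*z + 1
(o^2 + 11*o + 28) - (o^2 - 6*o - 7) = 17*o + 35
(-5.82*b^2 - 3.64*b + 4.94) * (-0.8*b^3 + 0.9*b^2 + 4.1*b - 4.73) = 4.656*b^5 - 2.326*b^4 - 31.09*b^3 + 17.0506*b^2 + 37.4712*b - 23.3662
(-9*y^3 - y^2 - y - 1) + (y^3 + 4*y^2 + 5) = -8*y^3 + 3*y^2 - y + 4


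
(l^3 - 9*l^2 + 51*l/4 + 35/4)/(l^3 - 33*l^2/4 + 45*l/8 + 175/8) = 2*(2*l + 1)/(4*l + 5)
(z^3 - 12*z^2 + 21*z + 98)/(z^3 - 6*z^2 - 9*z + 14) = (z - 7)/(z - 1)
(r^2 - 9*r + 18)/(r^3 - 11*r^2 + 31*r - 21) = (r - 6)/(r^2 - 8*r + 7)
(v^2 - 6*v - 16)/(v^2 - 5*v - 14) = (v - 8)/(v - 7)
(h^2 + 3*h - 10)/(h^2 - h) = (h^2 + 3*h - 10)/(h*(h - 1))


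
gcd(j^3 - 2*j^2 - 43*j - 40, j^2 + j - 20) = j + 5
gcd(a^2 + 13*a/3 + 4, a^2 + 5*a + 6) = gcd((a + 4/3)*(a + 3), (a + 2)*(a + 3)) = a + 3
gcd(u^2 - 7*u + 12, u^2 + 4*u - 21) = u - 3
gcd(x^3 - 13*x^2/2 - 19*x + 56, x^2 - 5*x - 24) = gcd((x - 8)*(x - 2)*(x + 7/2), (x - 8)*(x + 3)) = x - 8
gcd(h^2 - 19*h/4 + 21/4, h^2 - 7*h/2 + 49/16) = h - 7/4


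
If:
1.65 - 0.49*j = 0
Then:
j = 3.37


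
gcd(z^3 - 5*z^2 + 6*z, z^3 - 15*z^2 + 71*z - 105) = z - 3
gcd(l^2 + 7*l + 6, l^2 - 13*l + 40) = 1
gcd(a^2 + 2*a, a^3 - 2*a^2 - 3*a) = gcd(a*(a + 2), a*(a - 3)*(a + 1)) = a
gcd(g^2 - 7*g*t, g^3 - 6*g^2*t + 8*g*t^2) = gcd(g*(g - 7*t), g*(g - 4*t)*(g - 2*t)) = g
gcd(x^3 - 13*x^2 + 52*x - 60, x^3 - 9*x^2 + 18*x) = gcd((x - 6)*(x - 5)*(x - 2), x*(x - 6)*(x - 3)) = x - 6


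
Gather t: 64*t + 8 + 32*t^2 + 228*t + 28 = 32*t^2 + 292*t + 36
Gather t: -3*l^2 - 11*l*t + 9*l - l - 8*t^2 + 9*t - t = -3*l^2 + 8*l - 8*t^2 + t*(8 - 11*l)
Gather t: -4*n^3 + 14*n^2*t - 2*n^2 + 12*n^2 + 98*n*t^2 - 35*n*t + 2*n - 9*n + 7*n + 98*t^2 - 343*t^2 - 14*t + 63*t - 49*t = -4*n^3 + 10*n^2 + t^2*(98*n - 245) + t*(14*n^2 - 35*n)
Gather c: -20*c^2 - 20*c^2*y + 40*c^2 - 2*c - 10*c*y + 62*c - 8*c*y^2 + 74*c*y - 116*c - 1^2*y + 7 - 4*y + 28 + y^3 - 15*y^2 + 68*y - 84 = c^2*(20 - 20*y) + c*(-8*y^2 + 64*y - 56) + y^3 - 15*y^2 + 63*y - 49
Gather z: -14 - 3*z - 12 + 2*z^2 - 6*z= 2*z^2 - 9*z - 26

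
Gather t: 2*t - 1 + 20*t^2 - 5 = 20*t^2 + 2*t - 6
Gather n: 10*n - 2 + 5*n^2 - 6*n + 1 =5*n^2 + 4*n - 1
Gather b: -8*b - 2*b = -10*b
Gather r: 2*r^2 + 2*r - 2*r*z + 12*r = 2*r^2 + r*(14 - 2*z)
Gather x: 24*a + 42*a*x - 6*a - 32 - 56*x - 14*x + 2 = 18*a + x*(42*a - 70) - 30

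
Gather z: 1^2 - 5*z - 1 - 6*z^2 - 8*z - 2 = -6*z^2 - 13*z - 2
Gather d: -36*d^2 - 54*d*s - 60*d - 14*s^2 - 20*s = -36*d^2 + d*(-54*s - 60) - 14*s^2 - 20*s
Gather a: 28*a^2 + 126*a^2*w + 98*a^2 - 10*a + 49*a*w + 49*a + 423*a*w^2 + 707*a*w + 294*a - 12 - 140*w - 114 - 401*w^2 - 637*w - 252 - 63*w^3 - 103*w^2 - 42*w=a^2*(126*w + 126) + a*(423*w^2 + 756*w + 333) - 63*w^3 - 504*w^2 - 819*w - 378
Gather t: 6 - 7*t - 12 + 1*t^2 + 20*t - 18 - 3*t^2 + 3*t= -2*t^2 + 16*t - 24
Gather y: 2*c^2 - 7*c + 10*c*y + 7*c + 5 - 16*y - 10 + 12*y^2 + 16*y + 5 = 2*c^2 + 10*c*y + 12*y^2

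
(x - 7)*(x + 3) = x^2 - 4*x - 21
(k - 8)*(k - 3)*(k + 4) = k^3 - 7*k^2 - 20*k + 96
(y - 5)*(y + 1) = y^2 - 4*y - 5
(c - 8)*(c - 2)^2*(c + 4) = c^4 - 8*c^3 - 12*c^2 + 112*c - 128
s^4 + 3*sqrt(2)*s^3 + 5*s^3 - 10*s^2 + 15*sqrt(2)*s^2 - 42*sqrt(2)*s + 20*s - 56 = (s - 2)*(s + 7)*(s + sqrt(2))*(s + 2*sqrt(2))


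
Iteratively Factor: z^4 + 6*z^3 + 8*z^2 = (z)*(z^3 + 6*z^2 + 8*z) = z*(z + 4)*(z^2 + 2*z) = z*(z + 2)*(z + 4)*(z)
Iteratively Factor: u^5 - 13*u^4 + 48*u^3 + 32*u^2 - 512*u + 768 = (u - 4)*(u^4 - 9*u^3 + 12*u^2 + 80*u - 192) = (u - 4)^2*(u^3 - 5*u^2 - 8*u + 48) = (u - 4)^3*(u^2 - u - 12) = (u - 4)^4*(u + 3)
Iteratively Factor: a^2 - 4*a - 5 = (a + 1)*(a - 5)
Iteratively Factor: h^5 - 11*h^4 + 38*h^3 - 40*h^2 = (h - 4)*(h^4 - 7*h^3 + 10*h^2) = (h - 4)*(h - 2)*(h^3 - 5*h^2) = (h - 5)*(h - 4)*(h - 2)*(h^2) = h*(h - 5)*(h - 4)*(h - 2)*(h)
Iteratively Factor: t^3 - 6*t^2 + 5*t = (t)*(t^2 - 6*t + 5) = t*(t - 1)*(t - 5)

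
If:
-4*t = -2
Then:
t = 1/2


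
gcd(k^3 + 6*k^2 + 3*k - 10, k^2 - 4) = k + 2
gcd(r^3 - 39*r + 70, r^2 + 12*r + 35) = r + 7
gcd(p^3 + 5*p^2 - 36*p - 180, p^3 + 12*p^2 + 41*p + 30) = p^2 + 11*p + 30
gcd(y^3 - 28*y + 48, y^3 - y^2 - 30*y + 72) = y^2 + 2*y - 24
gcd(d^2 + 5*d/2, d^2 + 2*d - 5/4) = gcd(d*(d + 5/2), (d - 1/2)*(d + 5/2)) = d + 5/2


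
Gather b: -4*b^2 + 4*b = -4*b^2 + 4*b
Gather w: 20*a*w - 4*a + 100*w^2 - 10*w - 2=-4*a + 100*w^2 + w*(20*a - 10) - 2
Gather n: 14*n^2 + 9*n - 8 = 14*n^2 + 9*n - 8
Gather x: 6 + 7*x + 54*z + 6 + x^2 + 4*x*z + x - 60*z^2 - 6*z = x^2 + x*(4*z + 8) - 60*z^2 + 48*z + 12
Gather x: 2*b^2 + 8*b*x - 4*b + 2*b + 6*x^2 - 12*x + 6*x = 2*b^2 - 2*b + 6*x^2 + x*(8*b - 6)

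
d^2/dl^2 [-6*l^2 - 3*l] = -12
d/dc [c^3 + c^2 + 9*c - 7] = 3*c^2 + 2*c + 9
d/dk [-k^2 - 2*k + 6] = -2*k - 2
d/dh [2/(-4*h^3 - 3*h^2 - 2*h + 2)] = 4*(6*h^2 + 3*h + 1)/(4*h^3 + 3*h^2 + 2*h - 2)^2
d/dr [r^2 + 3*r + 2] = 2*r + 3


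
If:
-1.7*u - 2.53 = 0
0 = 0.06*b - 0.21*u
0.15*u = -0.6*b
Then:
No Solution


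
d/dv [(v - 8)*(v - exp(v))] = v + (1 - exp(v))*(v - 8) - exp(v)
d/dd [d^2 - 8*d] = 2*d - 8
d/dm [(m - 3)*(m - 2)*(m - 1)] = 3*m^2 - 12*m + 11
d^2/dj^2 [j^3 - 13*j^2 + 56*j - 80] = 6*j - 26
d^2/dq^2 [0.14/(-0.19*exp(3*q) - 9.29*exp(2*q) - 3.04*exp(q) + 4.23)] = ((0.2394*exp(2*q) + 5.2024*exp(q) + 0.4256)*(0.19*exp(3*q) + 9.29*exp(2*q) + 3.04*exp(q) - 4.23) - 0.14*(0.57*exp(2*q) + 18.58*exp(q) + 3.04)*(1.14*exp(2*q) + 37.16*exp(q) + 6.08)*exp(q))*exp(q)/(0.19*exp(3*q) + 9.29*exp(2*q) + 3.04*exp(q) - 4.23)^3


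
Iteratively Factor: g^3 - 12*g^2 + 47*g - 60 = (g - 5)*(g^2 - 7*g + 12) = (g - 5)*(g - 3)*(g - 4)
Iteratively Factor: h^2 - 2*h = (h)*(h - 2)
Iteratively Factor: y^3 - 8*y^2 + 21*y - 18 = (y - 2)*(y^2 - 6*y + 9) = (y - 3)*(y - 2)*(y - 3)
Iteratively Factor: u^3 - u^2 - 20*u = (u)*(u^2 - u - 20) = u*(u - 5)*(u + 4)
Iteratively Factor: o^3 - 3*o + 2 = (o - 1)*(o^2 + o - 2) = (o - 1)^2*(o + 2)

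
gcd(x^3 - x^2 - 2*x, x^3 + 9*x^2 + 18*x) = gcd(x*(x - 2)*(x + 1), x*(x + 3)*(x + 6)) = x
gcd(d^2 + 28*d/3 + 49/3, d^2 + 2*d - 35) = d + 7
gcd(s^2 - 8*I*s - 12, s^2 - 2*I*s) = s - 2*I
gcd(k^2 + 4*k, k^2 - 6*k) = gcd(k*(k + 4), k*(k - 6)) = k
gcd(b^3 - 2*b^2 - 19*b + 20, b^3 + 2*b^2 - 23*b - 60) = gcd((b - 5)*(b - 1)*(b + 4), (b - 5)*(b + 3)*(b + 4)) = b^2 - b - 20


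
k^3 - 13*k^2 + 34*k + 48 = (k - 8)*(k - 6)*(k + 1)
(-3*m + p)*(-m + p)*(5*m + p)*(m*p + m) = 15*m^4*p + 15*m^4 - 17*m^3*p^2 - 17*m^3*p + m^2*p^3 + m^2*p^2 + m*p^4 + m*p^3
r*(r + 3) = r^2 + 3*r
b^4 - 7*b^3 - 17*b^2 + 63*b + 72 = (b - 8)*(b - 3)*(b + 1)*(b + 3)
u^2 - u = u*(u - 1)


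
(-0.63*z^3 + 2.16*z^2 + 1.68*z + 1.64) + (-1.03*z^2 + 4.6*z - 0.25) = -0.63*z^3 + 1.13*z^2 + 6.28*z + 1.39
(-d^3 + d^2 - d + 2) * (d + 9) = -d^4 - 8*d^3 + 8*d^2 - 7*d + 18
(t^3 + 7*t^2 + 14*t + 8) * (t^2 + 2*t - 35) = t^5 + 9*t^4 - 7*t^3 - 209*t^2 - 474*t - 280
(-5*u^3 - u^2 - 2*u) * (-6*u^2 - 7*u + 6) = 30*u^5 + 41*u^4 - 11*u^3 + 8*u^2 - 12*u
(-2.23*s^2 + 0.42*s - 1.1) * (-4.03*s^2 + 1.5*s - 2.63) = 8.9869*s^4 - 5.0376*s^3 + 10.9279*s^2 - 2.7546*s + 2.893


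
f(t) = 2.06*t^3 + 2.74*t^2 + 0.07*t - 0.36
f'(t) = 6.18*t^2 + 5.48*t + 0.07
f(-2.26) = -10.30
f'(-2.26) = 19.25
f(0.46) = 0.45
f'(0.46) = 3.90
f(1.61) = 15.45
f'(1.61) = 24.91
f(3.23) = 97.87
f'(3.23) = 82.25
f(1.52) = 13.31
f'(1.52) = 22.68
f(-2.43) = -13.91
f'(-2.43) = 23.25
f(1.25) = 8.03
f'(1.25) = 16.58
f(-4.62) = -145.34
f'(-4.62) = 106.66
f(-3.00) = -31.53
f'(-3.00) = 39.25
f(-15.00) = -6337.41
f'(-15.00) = 1308.37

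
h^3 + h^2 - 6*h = h*(h - 2)*(h + 3)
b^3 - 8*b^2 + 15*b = b*(b - 5)*(b - 3)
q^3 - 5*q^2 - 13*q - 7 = (q - 7)*(q + 1)^2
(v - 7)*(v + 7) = v^2 - 49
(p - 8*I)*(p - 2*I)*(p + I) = p^3 - 9*I*p^2 - 6*p - 16*I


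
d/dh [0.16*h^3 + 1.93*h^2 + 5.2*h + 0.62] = 0.48*h^2 + 3.86*h + 5.2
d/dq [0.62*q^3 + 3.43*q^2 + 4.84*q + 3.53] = 1.86*q^2 + 6.86*q + 4.84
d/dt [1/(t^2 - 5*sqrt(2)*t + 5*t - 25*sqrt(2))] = (-2*t - 5 + 5*sqrt(2))/(t^2 - 5*sqrt(2)*t + 5*t - 25*sqrt(2))^2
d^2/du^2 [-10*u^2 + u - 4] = -20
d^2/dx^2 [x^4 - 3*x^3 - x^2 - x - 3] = 12*x^2 - 18*x - 2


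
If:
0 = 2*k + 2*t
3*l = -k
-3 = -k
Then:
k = 3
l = -1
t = -3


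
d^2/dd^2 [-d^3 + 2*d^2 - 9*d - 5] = 4 - 6*d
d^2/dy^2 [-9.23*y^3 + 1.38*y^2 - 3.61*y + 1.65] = 2.76 - 55.38*y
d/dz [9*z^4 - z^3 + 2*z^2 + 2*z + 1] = 36*z^3 - 3*z^2 + 4*z + 2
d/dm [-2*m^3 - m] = -6*m^2 - 1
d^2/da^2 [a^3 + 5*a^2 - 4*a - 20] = 6*a + 10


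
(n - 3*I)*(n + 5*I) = n^2 + 2*I*n + 15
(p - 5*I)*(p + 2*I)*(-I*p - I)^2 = -p^4 - 2*p^3 + 3*I*p^3 - 11*p^2 + 6*I*p^2 - 20*p + 3*I*p - 10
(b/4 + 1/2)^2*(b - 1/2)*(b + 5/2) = b^4/16 + 3*b^3/8 + 43*b^2/64 + 3*b/16 - 5/16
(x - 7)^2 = x^2 - 14*x + 49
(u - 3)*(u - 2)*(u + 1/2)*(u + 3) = u^4 - 3*u^3/2 - 10*u^2 + 27*u/2 + 9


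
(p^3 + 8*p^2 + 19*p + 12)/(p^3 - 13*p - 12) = (p + 4)/(p - 4)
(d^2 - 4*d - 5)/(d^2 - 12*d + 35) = (d + 1)/(d - 7)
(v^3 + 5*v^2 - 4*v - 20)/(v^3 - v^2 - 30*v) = (v^2 - 4)/(v*(v - 6))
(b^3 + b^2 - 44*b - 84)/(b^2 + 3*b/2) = 2*(b^3 + b^2 - 44*b - 84)/(b*(2*b + 3))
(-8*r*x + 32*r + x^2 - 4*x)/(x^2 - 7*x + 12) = (-8*r + x)/(x - 3)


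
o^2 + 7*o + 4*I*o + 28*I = (o + 7)*(o + 4*I)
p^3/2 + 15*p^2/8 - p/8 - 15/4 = (p/2 + 1)*(p - 5/4)*(p + 3)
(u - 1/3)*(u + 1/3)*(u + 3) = u^3 + 3*u^2 - u/9 - 1/3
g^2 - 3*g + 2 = (g - 2)*(g - 1)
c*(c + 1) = c^2 + c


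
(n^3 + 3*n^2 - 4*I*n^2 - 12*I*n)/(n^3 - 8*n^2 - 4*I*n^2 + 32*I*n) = (n + 3)/(n - 8)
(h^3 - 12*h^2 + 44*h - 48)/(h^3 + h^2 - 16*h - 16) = (h^2 - 8*h + 12)/(h^2 + 5*h + 4)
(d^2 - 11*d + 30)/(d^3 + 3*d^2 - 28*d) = (d^2 - 11*d + 30)/(d*(d^2 + 3*d - 28))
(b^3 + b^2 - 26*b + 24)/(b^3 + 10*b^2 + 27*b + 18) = (b^2 - 5*b + 4)/(b^2 + 4*b + 3)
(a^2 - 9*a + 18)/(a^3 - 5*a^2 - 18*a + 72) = 1/(a + 4)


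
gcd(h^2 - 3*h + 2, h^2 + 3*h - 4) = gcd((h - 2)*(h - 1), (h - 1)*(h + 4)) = h - 1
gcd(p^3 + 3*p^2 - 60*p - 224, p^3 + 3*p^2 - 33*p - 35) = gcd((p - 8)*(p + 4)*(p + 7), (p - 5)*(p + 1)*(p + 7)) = p + 7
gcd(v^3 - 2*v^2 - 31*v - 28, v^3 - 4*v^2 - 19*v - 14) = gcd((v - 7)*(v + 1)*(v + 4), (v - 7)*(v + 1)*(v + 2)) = v^2 - 6*v - 7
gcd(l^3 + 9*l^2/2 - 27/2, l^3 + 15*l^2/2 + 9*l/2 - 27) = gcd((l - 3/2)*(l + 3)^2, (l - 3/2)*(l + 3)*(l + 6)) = l^2 + 3*l/2 - 9/2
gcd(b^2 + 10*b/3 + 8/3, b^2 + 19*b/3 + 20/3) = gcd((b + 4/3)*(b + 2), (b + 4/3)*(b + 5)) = b + 4/3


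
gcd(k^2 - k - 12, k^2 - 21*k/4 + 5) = k - 4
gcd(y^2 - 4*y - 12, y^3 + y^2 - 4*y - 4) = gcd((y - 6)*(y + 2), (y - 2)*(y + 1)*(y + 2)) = y + 2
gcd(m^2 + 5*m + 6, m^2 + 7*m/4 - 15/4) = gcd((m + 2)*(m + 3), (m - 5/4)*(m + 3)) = m + 3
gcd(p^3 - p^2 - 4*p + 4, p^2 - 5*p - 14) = p + 2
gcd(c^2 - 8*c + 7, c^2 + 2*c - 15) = 1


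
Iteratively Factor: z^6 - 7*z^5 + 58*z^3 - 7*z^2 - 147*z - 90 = (z - 3)*(z^5 - 4*z^4 - 12*z^3 + 22*z^2 + 59*z + 30) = (z - 3)*(z + 2)*(z^4 - 6*z^3 + 22*z + 15) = (z - 3)^2*(z + 2)*(z^3 - 3*z^2 - 9*z - 5) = (z - 3)^2*(z + 1)*(z + 2)*(z^2 - 4*z - 5) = (z - 3)^2*(z + 1)^2*(z + 2)*(z - 5)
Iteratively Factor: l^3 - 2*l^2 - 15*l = (l + 3)*(l^2 - 5*l) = (l - 5)*(l + 3)*(l)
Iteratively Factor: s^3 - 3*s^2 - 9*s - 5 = (s + 1)*(s^2 - 4*s - 5) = (s - 5)*(s + 1)*(s + 1)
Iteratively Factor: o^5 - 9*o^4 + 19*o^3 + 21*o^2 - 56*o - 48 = (o + 1)*(o^4 - 10*o^3 + 29*o^2 - 8*o - 48) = (o + 1)^2*(o^3 - 11*o^2 + 40*o - 48) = (o - 3)*(o + 1)^2*(o^2 - 8*o + 16) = (o - 4)*(o - 3)*(o + 1)^2*(o - 4)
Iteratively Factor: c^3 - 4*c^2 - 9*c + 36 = (c - 3)*(c^2 - c - 12) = (c - 3)*(c + 3)*(c - 4)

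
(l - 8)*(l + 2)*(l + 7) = l^3 + l^2 - 58*l - 112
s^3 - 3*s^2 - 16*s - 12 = (s - 6)*(s + 1)*(s + 2)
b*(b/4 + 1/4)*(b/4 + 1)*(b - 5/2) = b^4/16 + 5*b^3/32 - 17*b^2/32 - 5*b/8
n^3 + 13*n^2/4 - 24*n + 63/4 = (n - 3)*(n - 3/4)*(n + 7)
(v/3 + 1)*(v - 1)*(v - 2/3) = v^3/3 + 4*v^2/9 - 13*v/9 + 2/3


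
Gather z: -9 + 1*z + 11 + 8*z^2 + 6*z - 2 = 8*z^2 + 7*z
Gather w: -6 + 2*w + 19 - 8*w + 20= 33 - 6*w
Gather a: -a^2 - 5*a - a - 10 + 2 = -a^2 - 6*a - 8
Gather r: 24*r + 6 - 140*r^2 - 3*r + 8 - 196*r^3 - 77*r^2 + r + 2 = -196*r^3 - 217*r^2 + 22*r + 16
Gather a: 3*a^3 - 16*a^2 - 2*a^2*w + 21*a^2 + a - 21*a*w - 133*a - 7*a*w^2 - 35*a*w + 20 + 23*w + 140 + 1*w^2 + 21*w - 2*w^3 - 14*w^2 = 3*a^3 + a^2*(5 - 2*w) + a*(-7*w^2 - 56*w - 132) - 2*w^3 - 13*w^2 + 44*w + 160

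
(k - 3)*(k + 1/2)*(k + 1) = k^3 - 3*k^2/2 - 4*k - 3/2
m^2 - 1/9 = (m - 1/3)*(m + 1/3)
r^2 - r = r*(r - 1)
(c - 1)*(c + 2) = c^2 + c - 2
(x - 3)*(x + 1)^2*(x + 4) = x^4 + 3*x^3 - 9*x^2 - 23*x - 12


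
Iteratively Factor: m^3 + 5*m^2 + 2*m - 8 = (m + 2)*(m^2 + 3*m - 4) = (m + 2)*(m + 4)*(m - 1)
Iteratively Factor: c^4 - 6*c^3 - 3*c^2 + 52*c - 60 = (c + 3)*(c^3 - 9*c^2 + 24*c - 20) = (c - 5)*(c + 3)*(c^2 - 4*c + 4) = (c - 5)*(c - 2)*(c + 3)*(c - 2)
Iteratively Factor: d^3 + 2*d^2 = (d)*(d^2 + 2*d) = d^2*(d + 2)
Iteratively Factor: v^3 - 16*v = (v - 4)*(v^2 + 4*v) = v*(v - 4)*(v + 4)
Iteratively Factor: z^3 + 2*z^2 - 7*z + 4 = (z - 1)*(z^2 + 3*z - 4) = (z - 1)^2*(z + 4)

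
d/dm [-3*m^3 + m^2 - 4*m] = -9*m^2 + 2*m - 4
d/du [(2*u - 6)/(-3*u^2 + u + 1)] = 2*(-3*u^2 + u + (u - 3)*(6*u - 1) + 1)/(-3*u^2 + u + 1)^2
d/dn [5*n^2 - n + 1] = 10*n - 1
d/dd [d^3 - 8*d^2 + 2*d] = 3*d^2 - 16*d + 2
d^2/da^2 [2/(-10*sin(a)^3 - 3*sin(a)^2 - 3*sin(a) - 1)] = 6*(300*sin(a)^6 + 110*sin(a)^5 - 368*sin(a)^4 - 181*sin(a)^3 - 79*sin(a)^2 + sin(a) - 4)/(10*sin(a)^3 + 3*sin(a)^2 + 3*sin(a) + 1)^3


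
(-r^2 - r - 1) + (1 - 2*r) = -r^2 - 3*r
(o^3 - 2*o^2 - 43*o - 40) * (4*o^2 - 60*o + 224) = 4*o^5 - 68*o^4 + 172*o^3 + 1972*o^2 - 7232*o - 8960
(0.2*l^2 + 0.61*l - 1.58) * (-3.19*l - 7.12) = -0.638*l^3 - 3.3699*l^2 + 0.697*l + 11.2496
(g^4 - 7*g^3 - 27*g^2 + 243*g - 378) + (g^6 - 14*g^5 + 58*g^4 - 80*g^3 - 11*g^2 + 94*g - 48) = g^6 - 14*g^5 + 59*g^4 - 87*g^3 - 38*g^2 + 337*g - 426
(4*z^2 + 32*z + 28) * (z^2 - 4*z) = 4*z^4 + 16*z^3 - 100*z^2 - 112*z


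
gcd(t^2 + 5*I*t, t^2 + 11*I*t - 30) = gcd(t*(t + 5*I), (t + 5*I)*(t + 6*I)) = t + 5*I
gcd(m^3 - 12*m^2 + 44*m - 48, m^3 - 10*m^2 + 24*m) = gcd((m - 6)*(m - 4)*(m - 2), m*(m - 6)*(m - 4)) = m^2 - 10*m + 24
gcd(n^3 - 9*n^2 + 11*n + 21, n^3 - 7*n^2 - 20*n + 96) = n - 3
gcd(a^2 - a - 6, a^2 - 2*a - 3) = a - 3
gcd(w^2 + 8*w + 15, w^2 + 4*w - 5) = w + 5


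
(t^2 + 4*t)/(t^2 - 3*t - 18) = t*(t + 4)/(t^2 - 3*t - 18)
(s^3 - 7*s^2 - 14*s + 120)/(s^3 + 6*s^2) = (s^3 - 7*s^2 - 14*s + 120)/(s^2*(s + 6))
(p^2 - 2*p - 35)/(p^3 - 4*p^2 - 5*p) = (-p^2 + 2*p + 35)/(p*(-p^2 + 4*p + 5))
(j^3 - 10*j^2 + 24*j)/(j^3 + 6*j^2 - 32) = j*(j^2 - 10*j + 24)/(j^3 + 6*j^2 - 32)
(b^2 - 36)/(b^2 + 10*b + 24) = (b - 6)/(b + 4)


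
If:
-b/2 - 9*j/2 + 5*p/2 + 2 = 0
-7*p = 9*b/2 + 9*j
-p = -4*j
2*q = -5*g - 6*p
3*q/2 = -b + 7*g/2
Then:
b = 296/173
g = 3776/5017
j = -36/173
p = -144/173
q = 3088/5017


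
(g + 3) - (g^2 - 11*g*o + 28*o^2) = -g^2 + 11*g*o + g - 28*o^2 + 3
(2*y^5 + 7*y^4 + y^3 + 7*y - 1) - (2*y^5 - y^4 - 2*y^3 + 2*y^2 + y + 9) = 8*y^4 + 3*y^3 - 2*y^2 + 6*y - 10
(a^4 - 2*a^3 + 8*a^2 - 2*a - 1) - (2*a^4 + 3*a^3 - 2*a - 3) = -a^4 - 5*a^3 + 8*a^2 + 2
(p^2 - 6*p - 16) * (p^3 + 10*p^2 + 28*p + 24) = p^5 + 4*p^4 - 48*p^3 - 304*p^2 - 592*p - 384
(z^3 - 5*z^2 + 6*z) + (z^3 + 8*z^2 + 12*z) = 2*z^3 + 3*z^2 + 18*z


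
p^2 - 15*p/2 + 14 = (p - 4)*(p - 7/2)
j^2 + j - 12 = (j - 3)*(j + 4)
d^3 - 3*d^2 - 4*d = d*(d - 4)*(d + 1)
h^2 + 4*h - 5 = (h - 1)*(h + 5)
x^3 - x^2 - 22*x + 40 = (x - 4)*(x - 2)*(x + 5)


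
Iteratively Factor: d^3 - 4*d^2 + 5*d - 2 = (d - 1)*(d^2 - 3*d + 2) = (d - 2)*(d - 1)*(d - 1)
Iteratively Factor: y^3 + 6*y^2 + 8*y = (y)*(y^2 + 6*y + 8) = y*(y + 4)*(y + 2)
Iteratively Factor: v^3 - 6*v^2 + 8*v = (v)*(v^2 - 6*v + 8) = v*(v - 2)*(v - 4)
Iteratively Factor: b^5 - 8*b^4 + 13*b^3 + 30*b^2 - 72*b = (b - 3)*(b^4 - 5*b^3 - 2*b^2 + 24*b) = (b - 3)^2*(b^3 - 2*b^2 - 8*b) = b*(b - 3)^2*(b^2 - 2*b - 8) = b*(b - 3)^2*(b + 2)*(b - 4)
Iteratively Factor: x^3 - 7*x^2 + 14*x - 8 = (x - 4)*(x^2 - 3*x + 2) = (x - 4)*(x - 2)*(x - 1)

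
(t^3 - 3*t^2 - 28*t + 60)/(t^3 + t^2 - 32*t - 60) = (t - 2)/(t + 2)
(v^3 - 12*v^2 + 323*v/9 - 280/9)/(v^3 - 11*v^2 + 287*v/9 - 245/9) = (v - 8)/(v - 7)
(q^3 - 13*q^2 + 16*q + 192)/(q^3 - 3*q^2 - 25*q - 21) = (q^2 - 16*q + 64)/(q^2 - 6*q - 7)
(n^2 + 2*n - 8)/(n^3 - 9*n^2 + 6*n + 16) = (n + 4)/(n^2 - 7*n - 8)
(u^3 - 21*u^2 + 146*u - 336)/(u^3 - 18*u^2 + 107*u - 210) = (u - 8)/(u - 5)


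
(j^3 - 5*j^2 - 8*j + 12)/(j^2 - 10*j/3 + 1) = 3*(j^3 - 5*j^2 - 8*j + 12)/(3*j^2 - 10*j + 3)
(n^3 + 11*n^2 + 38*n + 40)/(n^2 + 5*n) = n + 6 + 8/n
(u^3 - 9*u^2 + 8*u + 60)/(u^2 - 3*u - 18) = (u^2 - 3*u - 10)/(u + 3)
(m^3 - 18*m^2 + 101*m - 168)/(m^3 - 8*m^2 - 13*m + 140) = (m^2 - 11*m + 24)/(m^2 - m - 20)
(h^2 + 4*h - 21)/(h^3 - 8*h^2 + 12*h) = (h^2 + 4*h - 21)/(h*(h^2 - 8*h + 12))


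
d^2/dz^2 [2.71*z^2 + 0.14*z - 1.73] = 5.42000000000000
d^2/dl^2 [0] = 0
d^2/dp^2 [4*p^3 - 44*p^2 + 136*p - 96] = 24*p - 88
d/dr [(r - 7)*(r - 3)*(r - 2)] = 3*r^2 - 24*r + 41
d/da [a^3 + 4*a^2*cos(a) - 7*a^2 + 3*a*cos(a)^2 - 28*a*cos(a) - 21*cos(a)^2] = -4*a^2*sin(a) + 3*a^2 + 28*a*sin(a) - 3*a*sin(2*a) + 8*a*cos(a) - 14*a + 21*sin(2*a) + 3*cos(a)^2 - 28*cos(a)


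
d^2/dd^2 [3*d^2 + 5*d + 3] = 6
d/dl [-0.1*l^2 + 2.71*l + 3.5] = 2.71 - 0.2*l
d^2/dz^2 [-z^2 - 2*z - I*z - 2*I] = -2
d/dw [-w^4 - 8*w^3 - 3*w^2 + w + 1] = -4*w^3 - 24*w^2 - 6*w + 1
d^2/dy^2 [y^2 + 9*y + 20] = 2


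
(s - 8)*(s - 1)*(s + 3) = s^3 - 6*s^2 - 19*s + 24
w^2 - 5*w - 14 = (w - 7)*(w + 2)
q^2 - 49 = (q - 7)*(q + 7)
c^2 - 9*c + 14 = (c - 7)*(c - 2)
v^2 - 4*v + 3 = (v - 3)*(v - 1)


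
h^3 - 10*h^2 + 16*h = h*(h - 8)*(h - 2)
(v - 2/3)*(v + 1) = v^2 + v/3 - 2/3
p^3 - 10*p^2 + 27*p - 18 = (p - 6)*(p - 3)*(p - 1)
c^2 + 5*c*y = c*(c + 5*y)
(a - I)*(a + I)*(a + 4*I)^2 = a^4 + 8*I*a^3 - 15*a^2 + 8*I*a - 16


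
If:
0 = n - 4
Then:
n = 4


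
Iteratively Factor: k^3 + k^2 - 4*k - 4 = (k - 2)*(k^2 + 3*k + 2) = (k - 2)*(k + 2)*(k + 1)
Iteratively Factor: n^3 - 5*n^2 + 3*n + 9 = (n - 3)*(n^2 - 2*n - 3) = (n - 3)*(n + 1)*(n - 3)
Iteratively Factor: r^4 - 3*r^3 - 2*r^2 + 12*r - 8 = (r - 1)*(r^3 - 2*r^2 - 4*r + 8) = (r - 2)*(r - 1)*(r^2 - 4) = (r - 2)*(r - 1)*(r + 2)*(r - 2)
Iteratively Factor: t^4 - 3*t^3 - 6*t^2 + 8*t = (t + 2)*(t^3 - 5*t^2 + 4*t) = t*(t + 2)*(t^2 - 5*t + 4) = t*(t - 4)*(t + 2)*(t - 1)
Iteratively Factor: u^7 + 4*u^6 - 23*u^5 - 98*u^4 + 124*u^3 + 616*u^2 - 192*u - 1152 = (u + 2)*(u^6 + 2*u^5 - 27*u^4 - 44*u^3 + 212*u^2 + 192*u - 576) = (u + 2)*(u + 3)*(u^5 - u^4 - 24*u^3 + 28*u^2 + 128*u - 192) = (u - 2)*(u + 2)*(u + 3)*(u^4 + u^3 - 22*u^2 - 16*u + 96) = (u - 2)*(u + 2)*(u + 3)^2*(u^3 - 2*u^2 - 16*u + 32) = (u - 2)^2*(u + 2)*(u + 3)^2*(u^2 - 16) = (u - 2)^2*(u + 2)*(u + 3)^2*(u + 4)*(u - 4)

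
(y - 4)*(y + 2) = y^2 - 2*y - 8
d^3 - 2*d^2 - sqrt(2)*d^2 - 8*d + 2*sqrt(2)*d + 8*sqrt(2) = (d - 4)*(d + 2)*(d - sqrt(2))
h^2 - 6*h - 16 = (h - 8)*(h + 2)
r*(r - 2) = r^2 - 2*r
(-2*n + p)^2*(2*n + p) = 8*n^3 - 4*n^2*p - 2*n*p^2 + p^3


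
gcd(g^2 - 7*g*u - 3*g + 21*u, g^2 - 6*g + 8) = 1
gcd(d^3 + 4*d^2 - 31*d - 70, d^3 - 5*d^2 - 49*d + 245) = d^2 + 2*d - 35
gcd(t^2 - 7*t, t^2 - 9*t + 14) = t - 7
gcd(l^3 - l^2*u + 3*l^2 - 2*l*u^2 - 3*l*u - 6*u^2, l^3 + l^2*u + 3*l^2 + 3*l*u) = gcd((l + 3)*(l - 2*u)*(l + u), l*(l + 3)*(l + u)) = l^2 + l*u + 3*l + 3*u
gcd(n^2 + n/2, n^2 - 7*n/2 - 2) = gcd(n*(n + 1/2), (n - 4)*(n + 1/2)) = n + 1/2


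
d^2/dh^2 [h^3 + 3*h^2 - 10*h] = 6*h + 6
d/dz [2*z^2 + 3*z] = 4*z + 3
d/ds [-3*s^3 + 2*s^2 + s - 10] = -9*s^2 + 4*s + 1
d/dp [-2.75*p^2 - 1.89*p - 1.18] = -5.5*p - 1.89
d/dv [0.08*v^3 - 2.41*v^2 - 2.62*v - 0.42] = 0.24*v^2 - 4.82*v - 2.62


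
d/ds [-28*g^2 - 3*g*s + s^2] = -3*g + 2*s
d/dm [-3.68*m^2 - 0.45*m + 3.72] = -7.36*m - 0.45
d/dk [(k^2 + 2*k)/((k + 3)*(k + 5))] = 6*(k^2 + 5*k + 5)/(k^4 + 16*k^3 + 94*k^2 + 240*k + 225)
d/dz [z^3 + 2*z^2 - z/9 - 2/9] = 3*z^2 + 4*z - 1/9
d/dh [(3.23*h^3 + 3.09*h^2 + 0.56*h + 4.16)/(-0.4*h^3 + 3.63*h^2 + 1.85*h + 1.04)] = (4.44089209850063e-16*h^5 + 12.9609*h^4 + 12.399*h^3 + 18.7533*h^2 - 23.7744*h - 7.1136)/(0.16*h^6 - 2.904*h^5 + 11.6969*h^4 + 12.599*h^3 + 10.9729*h^2 + 3.848*h + 1.0816)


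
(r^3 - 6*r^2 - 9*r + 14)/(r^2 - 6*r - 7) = (r^2 + r - 2)/(r + 1)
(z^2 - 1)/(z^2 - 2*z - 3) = (z - 1)/(z - 3)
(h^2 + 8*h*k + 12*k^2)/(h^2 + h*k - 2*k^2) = (h + 6*k)/(h - k)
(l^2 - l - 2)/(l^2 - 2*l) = (l + 1)/l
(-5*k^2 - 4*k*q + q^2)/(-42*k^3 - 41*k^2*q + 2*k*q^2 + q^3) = (-5*k + q)/(-42*k^2 + k*q + q^2)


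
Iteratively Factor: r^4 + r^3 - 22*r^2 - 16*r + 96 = (r + 3)*(r^3 - 2*r^2 - 16*r + 32) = (r + 3)*(r + 4)*(r^2 - 6*r + 8) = (r - 4)*(r + 3)*(r + 4)*(r - 2)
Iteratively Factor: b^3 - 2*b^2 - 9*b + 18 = (b - 3)*(b^2 + b - 6) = (b - 3)*(b - 2)*(b + 3)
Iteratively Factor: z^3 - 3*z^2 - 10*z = (z)*(z^2 - 3*z - 10) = z*(z - 5)*(z + 2)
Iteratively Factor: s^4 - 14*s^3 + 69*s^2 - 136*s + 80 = (s - 4)*(s^3 - 10*s^2 + 29*s - 20) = (s - 4)^2*(s^2 - 6*s + 5) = (s - 4)^2*(s - 1)*(s - 5)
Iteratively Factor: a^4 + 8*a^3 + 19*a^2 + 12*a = (a + 3)*(a^3 + 5*a^2 + 4*a) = a*(a + 3)*(a^2 + 5*a + 4) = a*(a + 1)*(a + 3)*(a + 4)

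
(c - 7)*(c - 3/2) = c^2 - 17*c/2 + 21/2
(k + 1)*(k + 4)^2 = k^3 + 9*k^2 + 24*k + 16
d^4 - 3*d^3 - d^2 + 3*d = d*(d - 3)*(d - 1)*(d + 1)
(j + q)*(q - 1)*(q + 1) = j*q^2 - j + q^3 - q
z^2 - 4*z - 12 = (z - 6)*(z + 2)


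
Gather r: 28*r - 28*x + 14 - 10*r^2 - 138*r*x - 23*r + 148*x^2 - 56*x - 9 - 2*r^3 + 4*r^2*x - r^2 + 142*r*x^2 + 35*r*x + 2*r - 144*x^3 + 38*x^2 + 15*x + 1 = -2*r^3 + r^2*(4*x - 11) + r*(142*x^2 - 103*x + 7) - 144*x^3 + 186*x^2 - 69*x + 6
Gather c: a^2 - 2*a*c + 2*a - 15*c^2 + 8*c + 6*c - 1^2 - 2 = a^2 + 2*a - 15*c^2 + c*(14 - 2*a) - 3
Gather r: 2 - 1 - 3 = -2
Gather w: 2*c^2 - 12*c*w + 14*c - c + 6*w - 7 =2*c^2 + 13*c + w*(6 - 12*c) - 7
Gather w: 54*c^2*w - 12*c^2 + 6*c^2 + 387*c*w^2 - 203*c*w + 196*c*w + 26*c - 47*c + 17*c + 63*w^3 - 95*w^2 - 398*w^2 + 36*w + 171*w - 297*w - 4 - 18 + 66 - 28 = -6*c^2 - 4*c + 63*w^3 + w^2*(387*c - 493) + w*(54*c^2 - 7*c - 90) + 16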